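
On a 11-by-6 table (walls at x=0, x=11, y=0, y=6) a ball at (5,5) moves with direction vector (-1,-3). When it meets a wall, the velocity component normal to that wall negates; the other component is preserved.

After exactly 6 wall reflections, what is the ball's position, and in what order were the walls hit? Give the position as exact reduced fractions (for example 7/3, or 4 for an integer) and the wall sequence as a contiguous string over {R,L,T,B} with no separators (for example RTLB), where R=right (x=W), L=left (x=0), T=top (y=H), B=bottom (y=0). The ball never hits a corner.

Final position: (14/3,0)
Wall sequence: BTLBTB

1. t=5/3 → B at (10/3,0); v=(-1,3)
2. t=2 → T at (4/3,6); v=(-1,-3)
3. t=4/3 → L at (0,2); v=(1,-3)
4. t=2/3 → B at (2/3,0); v=(1,3)
5. t=2 → T at (8/3,6); v=(1,-3)
6. t=2 → B at (14/3,0); v=(1,3)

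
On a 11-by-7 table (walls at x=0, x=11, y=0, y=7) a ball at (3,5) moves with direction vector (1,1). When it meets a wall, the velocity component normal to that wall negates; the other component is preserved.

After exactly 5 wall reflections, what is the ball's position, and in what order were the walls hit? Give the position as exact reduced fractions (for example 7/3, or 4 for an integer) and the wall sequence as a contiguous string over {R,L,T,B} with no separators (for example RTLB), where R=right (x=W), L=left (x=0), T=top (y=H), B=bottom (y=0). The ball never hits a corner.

Final position: (0,4)
Wall sequence: TRBTL

1. t=2 → T at (5,7); v=(1,-1)
2. t=6 → R at (11,1); v=(-1,-1)
3. t=1 → B at (10,0); v=(-1,1)
4. t=7 → T at (3,7); v=(-1,-1)
5. t=3 → L at (0,4); v=(1,-1)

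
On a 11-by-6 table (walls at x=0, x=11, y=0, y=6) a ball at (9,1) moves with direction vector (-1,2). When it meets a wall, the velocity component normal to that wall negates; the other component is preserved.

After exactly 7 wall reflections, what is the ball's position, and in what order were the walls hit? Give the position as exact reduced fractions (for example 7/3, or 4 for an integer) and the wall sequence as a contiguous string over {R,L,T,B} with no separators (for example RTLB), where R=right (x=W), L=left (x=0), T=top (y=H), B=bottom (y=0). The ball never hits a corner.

Final position: (17/2,0)
Wall sequence: TBTLBTB

1. t=5/2 → T at (13/2,6); v=(-1,-2)
2. t=3 → B at (7/2,0); v=(-1,2)
3. t=3 → T at (1/2,6); v=(-1,-2)
4. t=1/2 → L at (0,5); v=(1,-2)
5. t=5/2 → B at (5/2,0); v=(1,2)
6. t=3 → T at (11/2,6); v=(1,-2)
7. t=3 → B at (17/2,0); v=(1,2)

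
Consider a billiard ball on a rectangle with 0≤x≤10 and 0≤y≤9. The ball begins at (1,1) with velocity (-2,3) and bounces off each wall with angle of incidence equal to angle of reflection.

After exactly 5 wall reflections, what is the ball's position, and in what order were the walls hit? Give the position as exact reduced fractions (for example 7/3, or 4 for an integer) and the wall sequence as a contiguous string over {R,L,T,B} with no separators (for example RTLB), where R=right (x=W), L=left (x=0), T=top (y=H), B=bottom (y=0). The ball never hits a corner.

Final position: (11/3,9)
Wall sequence: LTRBT

1. t=1/2 → L at (0,5/2); v=(2,3)
2. t=13/6 → T at (13/3,9); v=(2,-3)
3. t=17/6 → R at (10,1/2); v=(-2,-3)
4. t=1/6 → B at (29/3,0); v=(-2,3)
5. t=3 → T at (11/3,9); v=(-2,-3)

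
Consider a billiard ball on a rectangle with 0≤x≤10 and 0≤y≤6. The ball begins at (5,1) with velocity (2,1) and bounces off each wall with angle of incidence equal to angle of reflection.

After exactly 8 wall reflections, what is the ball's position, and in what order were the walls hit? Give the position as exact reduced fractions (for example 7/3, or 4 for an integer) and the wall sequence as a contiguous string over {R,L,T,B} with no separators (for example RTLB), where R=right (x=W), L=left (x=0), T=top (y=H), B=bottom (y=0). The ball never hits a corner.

Final position: (10,1/2)
Wall sequence: RTLBRTLR

1. t=5/2 → R at (10,7/2); v=(-2,1)
2. t=5/2 → T at (5,6); v=(-2,-1)
3. t=5/2 → L at (0,7/2); v=(2,-1)
4. t=7/2 → B at (7,0); v=(2,1)
5. t=3/2 → R at (10,3/2); v=(-2,1)
6. t=9/2 → T at (1,6); v=(-2,-1)
7. t=1/2 → L at (0,11/2); v=(2,-1)
8. t=5 → R at (10,1/2); v=(-2,-1)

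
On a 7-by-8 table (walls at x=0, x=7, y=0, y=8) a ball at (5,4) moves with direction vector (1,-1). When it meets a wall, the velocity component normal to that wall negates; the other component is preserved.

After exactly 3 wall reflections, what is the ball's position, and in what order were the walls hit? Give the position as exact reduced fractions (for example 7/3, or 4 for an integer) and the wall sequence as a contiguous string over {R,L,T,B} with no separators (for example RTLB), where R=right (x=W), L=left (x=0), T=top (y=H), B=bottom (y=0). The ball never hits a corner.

1. t=2 → R at (7,2); v=(-1,-1)
2. t=2 → B at (5,0); v=(-1,1)
3. t=5 → L at (0,5); v=(1,1)

Final position: (0,5)
Wall sequence: RBL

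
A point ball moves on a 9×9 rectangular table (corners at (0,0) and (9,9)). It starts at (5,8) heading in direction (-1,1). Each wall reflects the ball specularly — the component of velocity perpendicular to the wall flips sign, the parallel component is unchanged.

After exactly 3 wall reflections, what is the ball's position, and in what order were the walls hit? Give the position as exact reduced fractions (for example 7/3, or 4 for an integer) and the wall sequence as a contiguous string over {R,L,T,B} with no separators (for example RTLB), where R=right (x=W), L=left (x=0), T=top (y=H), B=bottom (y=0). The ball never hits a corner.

1. t=1 → T at (4,9); v=(-1,-1)
2. t=4 → L at (0,5); v=(1,-1)
3. t=5 → B at (5,0); v=(1,1)

Final position: (5,0)
Wall sequence: TLB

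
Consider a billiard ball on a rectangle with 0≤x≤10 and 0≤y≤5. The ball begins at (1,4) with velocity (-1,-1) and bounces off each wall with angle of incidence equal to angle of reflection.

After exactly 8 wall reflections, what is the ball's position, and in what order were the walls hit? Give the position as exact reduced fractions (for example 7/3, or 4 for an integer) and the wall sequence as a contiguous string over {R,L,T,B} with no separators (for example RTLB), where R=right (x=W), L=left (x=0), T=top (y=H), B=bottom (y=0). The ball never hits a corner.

1. t=1 → L at (0,3); v=(1,-1)
2. t=3 → B at (3,0); v=(1,1)
3. t=5 → T at (8,5); v=(1,-1)
4. t=2 → R at (10,3); v=(-1,-1)
5. t=3 → B at (7,0); v=(-1,1)
6. t=5 → T at (2,5); v=(-1,-1)
7. t=2 → L at (0,3); v=(1,-1)
8. t=3 → B at (3,0); v=(1,1)

Final position: (3,0)
Wall sequence: LBTRBTLB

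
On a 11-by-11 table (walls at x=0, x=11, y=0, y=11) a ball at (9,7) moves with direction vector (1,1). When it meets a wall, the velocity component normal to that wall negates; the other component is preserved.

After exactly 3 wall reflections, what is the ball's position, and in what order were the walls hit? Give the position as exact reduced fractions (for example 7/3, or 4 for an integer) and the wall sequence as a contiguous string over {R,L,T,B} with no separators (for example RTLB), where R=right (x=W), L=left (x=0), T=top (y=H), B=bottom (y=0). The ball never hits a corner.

1. t=2 → R at (11,9); v=(-1,1)
2. t=2 → T at (9,11); v=(-1,-1)
3. t=9 → L at (0,2); v=(1,-1)

Final position: (0,2)
Wall sequence: RTL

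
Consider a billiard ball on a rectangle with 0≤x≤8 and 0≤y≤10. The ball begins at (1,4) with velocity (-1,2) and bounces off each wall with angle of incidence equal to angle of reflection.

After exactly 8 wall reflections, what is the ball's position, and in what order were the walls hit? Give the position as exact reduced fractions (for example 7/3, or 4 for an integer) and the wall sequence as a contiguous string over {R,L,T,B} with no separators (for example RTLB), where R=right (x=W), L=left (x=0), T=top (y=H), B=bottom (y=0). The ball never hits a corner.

Final position: (6,10)
Wall sequence: LTBRTLBT

1. t=1 → L at (0,6); v=(1,2)
2. t=2 → T at (2,10); v=(1,-2)
3. t=5 → B at (7,0); v=(1,2)
4. t=1 → R at (8,2); v=(-1,2)
5. t=4 → T at (4,10); v=(-1,-2)
6. t=4 → L at (0,2); v=(1,-2)
7. t=1 → B at (1,0); v=(1,2)
8. t=5 → T at (6,10); v=(1,-2)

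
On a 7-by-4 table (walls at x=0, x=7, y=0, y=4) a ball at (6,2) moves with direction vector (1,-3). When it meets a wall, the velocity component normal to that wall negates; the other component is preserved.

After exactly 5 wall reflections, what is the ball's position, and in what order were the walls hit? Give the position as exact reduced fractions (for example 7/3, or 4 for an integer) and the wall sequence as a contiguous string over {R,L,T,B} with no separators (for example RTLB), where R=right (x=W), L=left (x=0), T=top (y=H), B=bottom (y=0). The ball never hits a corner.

1. t=2/3 → B at (20/3,0); v=(1,3)
2. t=1/3 → R at (7,1); v=(-1,3)
3. t=1 → T at (6,4); v=(-1,-3)
4. t=4/3 → B at (14/3,0); v=(-1,3)
5. t=4/3 → T at (10/3,4); v=(-1,-3)

Final position: (10/3,4)
Wall sequence: BRTBT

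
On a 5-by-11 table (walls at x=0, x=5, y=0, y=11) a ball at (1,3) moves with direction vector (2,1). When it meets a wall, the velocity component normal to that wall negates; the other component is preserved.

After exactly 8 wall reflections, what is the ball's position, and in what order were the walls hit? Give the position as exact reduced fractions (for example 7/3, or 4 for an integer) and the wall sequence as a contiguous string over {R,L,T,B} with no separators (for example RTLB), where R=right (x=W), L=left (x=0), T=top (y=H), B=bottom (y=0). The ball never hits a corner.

Final position: (5,2)
Wall sequence: RLRTLRLR

1. t=2 → R at (5,5); v=(-2,1)
2. t=5/2 → L at (0,15/2); v=(2,1)
3. t=5/2 → R at (5,10); v=(-2,1)
4. t=1 → T at (3,11); v=(-2,-1)
5. t=3/2 → L at (0,19/2); v=(2,-1)
6. t=5/2 → R at (5,7); v=(-2,-1)
7. t=5/2 → L at (0,9/2); v=(2,-1)
8. t=5/2 → R at (5,2); v=(-2,-1)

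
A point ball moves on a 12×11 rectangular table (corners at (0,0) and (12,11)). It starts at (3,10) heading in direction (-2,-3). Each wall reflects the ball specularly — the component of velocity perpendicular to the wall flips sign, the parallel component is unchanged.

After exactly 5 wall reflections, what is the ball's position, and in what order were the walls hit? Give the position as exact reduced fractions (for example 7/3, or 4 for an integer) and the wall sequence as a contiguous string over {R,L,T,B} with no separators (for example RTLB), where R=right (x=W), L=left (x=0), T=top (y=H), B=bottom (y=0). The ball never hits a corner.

Final position: (17/3,0)
Wall sequence: LBTRB

1. t=3/2 → L at (0,11/2); v=(2,-3)
2. t=11/6 → B at (11/3,0); v=(2,3)
3. t=11/3 → T at (11,11); v=(2,-3)
4. t=1/2 → R at (12,19/2); v=(-2,-3)
5. t=19/6 → B at (17/3,0); v=(-2,3)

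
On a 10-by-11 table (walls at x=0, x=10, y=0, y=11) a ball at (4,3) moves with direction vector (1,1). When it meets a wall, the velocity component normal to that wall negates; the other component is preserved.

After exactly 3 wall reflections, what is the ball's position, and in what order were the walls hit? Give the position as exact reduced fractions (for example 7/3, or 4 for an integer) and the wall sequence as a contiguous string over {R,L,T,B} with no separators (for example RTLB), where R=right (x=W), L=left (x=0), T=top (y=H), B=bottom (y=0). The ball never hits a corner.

Final position: (0,3)
Wall sequence: RTL

1. t=6 → R at (10,9); v=(-1,1)
2. t=2 → T at (8,11); v=(-1,-1)
3. t=8 → L at (0,3); v=(1,-1)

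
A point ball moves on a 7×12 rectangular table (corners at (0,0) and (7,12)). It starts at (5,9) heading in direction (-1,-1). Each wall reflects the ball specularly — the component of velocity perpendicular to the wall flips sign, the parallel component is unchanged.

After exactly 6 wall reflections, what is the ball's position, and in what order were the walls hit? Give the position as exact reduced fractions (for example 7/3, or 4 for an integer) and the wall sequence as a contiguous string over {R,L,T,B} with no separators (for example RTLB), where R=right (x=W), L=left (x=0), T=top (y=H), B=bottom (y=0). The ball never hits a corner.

Final position: (7,7)
Wall sequence: LBRLTR

1. t=5 → L at (0,4); v=(1,-1)
2. t=4 → B at (4,0); v=(1,1)
3. t=3 → R at (7,3); v=(-1,1)
4. t=7 → L at (0,10); v=(1,1)
5. t=2 → T at (2,12); v=(1,-1)
6. t=5 → R at (7,7); v=(-1,-1)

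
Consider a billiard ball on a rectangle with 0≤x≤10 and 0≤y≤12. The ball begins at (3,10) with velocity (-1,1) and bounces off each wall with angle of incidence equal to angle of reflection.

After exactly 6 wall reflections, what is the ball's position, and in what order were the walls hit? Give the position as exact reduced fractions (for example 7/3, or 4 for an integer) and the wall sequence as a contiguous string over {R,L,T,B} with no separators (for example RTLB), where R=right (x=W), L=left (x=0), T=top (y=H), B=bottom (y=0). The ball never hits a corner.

Final position: (3,12)
Wall sequence: TLRBLT

1. t=2 → T at (1,12); v=(-1,-1)
2. t=1 → L at (0,11); v=(1,-1)
3. t=10 → R at (10,1); v=(-1,-1)
4. t=1 → B at (9,0); v=(-1,1)
5. t=9 → L at (0,9); v=(1,1)
6. t=3 → T at (3,12); v=(1,-1)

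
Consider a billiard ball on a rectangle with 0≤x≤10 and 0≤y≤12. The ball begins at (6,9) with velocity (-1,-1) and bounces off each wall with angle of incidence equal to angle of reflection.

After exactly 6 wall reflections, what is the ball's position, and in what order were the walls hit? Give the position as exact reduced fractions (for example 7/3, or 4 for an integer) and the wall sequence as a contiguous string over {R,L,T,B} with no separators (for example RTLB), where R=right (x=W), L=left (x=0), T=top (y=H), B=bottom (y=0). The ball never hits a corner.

Final position: (7,0)
Wall sequence: LBRTLB

1. t=6 → L at (0,3); v=(1,-1)
2. t=3 → B at (3,0); v=(1,1)
3. t=7 → R at (10,7); v=(-1,1)
4. t=5 → T at (5,12); v=(-1,-1)
5. t=5 → L at (0,7); v=(1,-1)
6. t=7 → B at (7,0); v=(1,1)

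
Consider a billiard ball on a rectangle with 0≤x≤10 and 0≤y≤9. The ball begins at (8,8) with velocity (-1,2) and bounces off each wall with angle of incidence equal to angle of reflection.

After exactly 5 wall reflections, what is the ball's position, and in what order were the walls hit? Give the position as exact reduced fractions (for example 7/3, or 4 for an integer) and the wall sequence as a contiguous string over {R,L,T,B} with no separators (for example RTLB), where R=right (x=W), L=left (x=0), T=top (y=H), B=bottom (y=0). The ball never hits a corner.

1. t=1/2 → T at (15/2,9); v=(-1,-2)
2. t=9/2 → B at (3,0); v=(-1,2)
3. t=3 → L at (0,6); v=(1,2)
4. t=3/2 → T at (3/2,9); v=(1,-2)
5. t=9/2 → B at (6,0); v=(1,2)

Final position: (6,0)
Wall sequence: TBLTB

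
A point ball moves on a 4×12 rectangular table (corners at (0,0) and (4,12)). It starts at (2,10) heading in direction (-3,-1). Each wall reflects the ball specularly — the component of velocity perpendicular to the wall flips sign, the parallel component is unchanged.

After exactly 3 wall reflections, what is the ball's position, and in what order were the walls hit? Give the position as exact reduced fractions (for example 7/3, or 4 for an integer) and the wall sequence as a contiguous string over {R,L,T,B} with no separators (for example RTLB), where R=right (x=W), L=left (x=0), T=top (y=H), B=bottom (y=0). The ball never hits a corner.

Final position: (0,20/3)
Wall sequence: LRL

1. t=2/3 → L at (0,28/3); v=(3,-1)
2. t=4/3 → R at (4,8); v=(-3,-1)
3. t=4/3 → L at (0,20/3); v=(3,-1)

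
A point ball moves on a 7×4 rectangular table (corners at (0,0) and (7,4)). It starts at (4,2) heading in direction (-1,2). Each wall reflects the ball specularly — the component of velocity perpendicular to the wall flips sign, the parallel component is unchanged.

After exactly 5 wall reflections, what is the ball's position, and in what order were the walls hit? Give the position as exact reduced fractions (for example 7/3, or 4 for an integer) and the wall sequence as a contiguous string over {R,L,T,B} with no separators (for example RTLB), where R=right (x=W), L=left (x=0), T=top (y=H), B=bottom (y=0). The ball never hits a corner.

Final position: (3,0)
Wall sequence: TBLTB

1. t=1 → T at (3,4); v=(-1,-2)
2. t=2 → B at (1,0); v=(-1,2)
3. t=1 → L at (0,2); v=(1,2)
4. t=1 → T at (1,4); v=(1,-2)
5. t=2 → B at (3,0); v=(1,2)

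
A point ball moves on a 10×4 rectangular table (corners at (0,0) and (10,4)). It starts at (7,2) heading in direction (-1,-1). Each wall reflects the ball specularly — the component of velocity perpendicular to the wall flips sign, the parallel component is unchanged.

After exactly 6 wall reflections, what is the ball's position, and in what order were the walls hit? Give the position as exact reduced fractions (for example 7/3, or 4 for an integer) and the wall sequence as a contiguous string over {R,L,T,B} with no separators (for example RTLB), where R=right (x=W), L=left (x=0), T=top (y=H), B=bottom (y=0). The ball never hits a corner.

Final position: (10,1)
Wall sequence: BTLBTR

1. t=2 → B at (5,0); v=(-1,1)
2. t=4 → T at (1,4); v=(-1,-1)
3. t=1 → L at (0,3); v=(1,-1)
4. t=3 → B at (3,0); v=(1,1)
5. t=4 → T at (7,4); v=(1,-1)
6. t=3 → R at (10,1); v=(-1,-1)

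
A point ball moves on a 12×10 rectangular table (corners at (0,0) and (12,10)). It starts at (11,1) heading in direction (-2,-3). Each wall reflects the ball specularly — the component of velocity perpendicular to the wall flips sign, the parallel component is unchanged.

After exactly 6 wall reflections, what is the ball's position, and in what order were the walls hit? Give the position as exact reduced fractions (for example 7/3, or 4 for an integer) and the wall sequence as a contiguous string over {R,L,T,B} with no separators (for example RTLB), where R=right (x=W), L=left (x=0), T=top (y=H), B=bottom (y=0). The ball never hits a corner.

1. t=1/3 → B at (31/3,0); v=(-2,3)
2. t=10/3 → T at (11/3,10); v=(-2,-3)
3. t=11/6 → L at (0,9/2); v=(2,-3)
4. t=3/2 → B at (3,0); v=(2,3)
5. t=10/3 → T at (29/3,10); v=(2,-3)
6. t=7/6 → R at (12,13/2); v=(-2,-3)

Final position: (12,13/2)
Wall sequence: BTLBTR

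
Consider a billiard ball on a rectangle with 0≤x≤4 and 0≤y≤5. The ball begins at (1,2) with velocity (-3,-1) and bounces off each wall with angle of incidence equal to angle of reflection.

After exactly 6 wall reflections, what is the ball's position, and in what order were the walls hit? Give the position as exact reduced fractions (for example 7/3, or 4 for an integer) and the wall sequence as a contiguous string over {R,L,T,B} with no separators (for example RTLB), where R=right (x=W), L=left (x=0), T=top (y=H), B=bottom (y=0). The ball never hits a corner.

1. t=1/3 → L at (0,5/3); v=(3,-1)
2. t=4/3 → R at (4,1/3); v=(-3,-1)
3. t=1/3 → B at (3,0); v=(-3,1)
4. t=1 → L at (0,1); v=(3,1)
5. t=4/3 → R at (4,7/3); v=(-3,1)
6. t=4/3 → L at (0,11/3); v=(3,1)

Final position: (0,11/3)
Wall sequence: LRBLRL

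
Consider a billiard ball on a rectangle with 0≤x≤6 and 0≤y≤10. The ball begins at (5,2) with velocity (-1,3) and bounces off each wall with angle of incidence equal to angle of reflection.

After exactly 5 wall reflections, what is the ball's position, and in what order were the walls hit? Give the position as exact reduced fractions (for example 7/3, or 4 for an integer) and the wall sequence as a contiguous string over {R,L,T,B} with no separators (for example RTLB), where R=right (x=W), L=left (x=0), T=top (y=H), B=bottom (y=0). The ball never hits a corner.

1. t=8/3 → T at (7/3,10); v=(-1,-3)
2. t=7/3 → L at (0,3); v=(1,-3)
3. t=1 → B at (1,0); v=(1,3)
4. t=10/3 → T at (13/3,10); v=(1,-3)
5. t=5/3 → R at (6,5); v=(-1,-3)

Final position: (6,5)
Wall sequence: TLBTR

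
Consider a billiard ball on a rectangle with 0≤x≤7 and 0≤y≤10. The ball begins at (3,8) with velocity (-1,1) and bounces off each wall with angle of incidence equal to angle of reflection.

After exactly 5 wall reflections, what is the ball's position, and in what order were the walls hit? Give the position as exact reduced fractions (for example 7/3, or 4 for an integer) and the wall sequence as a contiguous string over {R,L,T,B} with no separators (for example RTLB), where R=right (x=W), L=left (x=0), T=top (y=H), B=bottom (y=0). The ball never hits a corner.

1. t=2 → T at (1,10); v=(-1,-1)
2. t=1 → L at (0,9); v=(1,-1)
3. t=7 → R at (7,2); v=(-1,-1)
4. t=2 → B at (5,0); v=(-1,1)
5. t=5 → L at (0,5); v=(1,1)

Final position: (0,5)
Wall sequence: TLRBL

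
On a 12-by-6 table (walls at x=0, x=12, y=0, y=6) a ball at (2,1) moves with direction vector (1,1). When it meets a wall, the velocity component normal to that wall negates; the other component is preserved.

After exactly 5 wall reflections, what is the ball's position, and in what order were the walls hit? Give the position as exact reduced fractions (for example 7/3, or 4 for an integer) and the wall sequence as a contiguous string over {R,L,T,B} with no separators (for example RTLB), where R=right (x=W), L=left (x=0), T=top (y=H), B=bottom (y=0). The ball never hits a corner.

1. t=5 → T at (7,6); v=(1,-1)
2. t=5 → R at (12,1); v=(-1,-1)
3. t=1 → B at (11,0); v=(-1,1)
4. t=6 → T at (5,6); v=(-1,-1)
5. t=5 → L at (0,1); v=(1,-1)

Final position: (0,1)
Wall sequence: TRBTL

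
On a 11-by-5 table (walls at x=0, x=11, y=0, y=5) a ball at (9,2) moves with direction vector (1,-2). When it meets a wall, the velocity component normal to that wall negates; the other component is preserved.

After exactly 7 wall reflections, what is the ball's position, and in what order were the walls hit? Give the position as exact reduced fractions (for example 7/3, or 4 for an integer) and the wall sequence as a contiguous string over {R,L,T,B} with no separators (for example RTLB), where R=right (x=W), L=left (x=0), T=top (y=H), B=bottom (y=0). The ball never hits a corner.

1. t=1 → B at (10,0); v=(1,2)
2. t=1 → R at (11,2); v=(-1,2)
3. t=3/2 → T at (19/2,5); v=(-1,-2)
4. t=5/2 → B at (7,0); v=(-1,2)
5. t=5/2 → T at (9/2,5); v=(-1,-2)
6. t=5/2 → B at (2,0); v=(-1,2)
7. t=2 → L at (0,4); v=(1,2)

Final position: (0,4)
Wall sequence: BRTBTBL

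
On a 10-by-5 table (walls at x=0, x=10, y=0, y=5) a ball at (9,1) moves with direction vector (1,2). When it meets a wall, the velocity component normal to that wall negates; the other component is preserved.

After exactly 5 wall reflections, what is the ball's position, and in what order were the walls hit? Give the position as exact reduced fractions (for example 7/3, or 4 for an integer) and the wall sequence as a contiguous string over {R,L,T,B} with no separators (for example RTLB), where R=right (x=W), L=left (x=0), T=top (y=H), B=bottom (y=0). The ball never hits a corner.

1. t=1 → R at (10,3); v=(-1,2)
2. t=1 → T at (9,5); v=(-1,-2)
3. t=5/2 → B at (13/2,0); v=(-1,2)
4. t=5/2 → T at (4,5); v=(-1,-2)
5. t=5/2 → B at (3/2,0); v=(-1,2)

Final position: (3/2,0)
Wall sequence: RTBTB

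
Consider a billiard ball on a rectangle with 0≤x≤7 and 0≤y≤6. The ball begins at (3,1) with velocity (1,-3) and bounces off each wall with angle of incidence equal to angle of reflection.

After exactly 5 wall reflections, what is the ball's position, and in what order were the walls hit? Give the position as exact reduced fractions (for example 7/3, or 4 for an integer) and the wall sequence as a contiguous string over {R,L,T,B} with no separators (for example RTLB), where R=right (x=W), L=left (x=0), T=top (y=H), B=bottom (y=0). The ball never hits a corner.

1. t=1/3 → B at (10/3,0); v=(1,3)
2. t=2 → T at (16/3,6); v=(1,-3)
3. t=5/3 → R at (7,1); v=(-1,-3)
4. t=1/3 → B at (20/3,0); v=(-1,3)
5. t=2 → T at (14/3,6); v=(-1,-3)

Final position: (14/3,6)
Wall sequence: BTRBT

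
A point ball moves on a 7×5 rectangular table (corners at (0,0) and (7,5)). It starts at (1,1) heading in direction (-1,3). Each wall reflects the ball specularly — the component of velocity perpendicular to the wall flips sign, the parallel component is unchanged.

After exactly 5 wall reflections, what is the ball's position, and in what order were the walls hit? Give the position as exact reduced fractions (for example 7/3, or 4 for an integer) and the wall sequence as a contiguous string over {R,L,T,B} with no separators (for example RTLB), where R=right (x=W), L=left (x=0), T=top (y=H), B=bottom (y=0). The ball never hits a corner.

Final position: (16/3,0)
Wall sequence: LTBTB

1. t=1 → L at (0,4); v=(1,3)
2. t=1/3 → T at (1/3,5); v=(1,-3)
3. t=5/3 → B at (2,0); v=(1,3)
4. t=5/3 → T at (11/3,5); v=(1,-3)
5. t=5/3 → B at (16/3,0); v=(1,3)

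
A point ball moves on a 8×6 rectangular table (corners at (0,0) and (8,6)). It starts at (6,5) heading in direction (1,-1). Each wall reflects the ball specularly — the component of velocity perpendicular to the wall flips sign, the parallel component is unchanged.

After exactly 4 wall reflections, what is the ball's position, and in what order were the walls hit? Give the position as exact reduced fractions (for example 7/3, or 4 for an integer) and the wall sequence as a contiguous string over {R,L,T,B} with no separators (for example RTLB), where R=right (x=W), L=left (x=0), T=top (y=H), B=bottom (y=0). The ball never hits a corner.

1. t=2 → R at (8,3); v=(-1,-1)
2. t=3 → B at (5,0); v=(-1,1)
3. t=5 → L at (0,5); v=(1,1)
4. t=1 → T at (1,6); v=(1,-1)

Final position: (1,6)
Wall sequence: RBLT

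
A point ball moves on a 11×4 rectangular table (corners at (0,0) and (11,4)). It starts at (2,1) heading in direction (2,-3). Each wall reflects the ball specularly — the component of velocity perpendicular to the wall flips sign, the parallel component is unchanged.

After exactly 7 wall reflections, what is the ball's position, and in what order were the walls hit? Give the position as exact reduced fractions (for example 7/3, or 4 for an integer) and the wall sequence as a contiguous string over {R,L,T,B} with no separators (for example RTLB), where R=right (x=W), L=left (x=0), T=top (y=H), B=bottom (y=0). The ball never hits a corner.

1. t=1/3 → B at (8/3,0); v=(2,3)
2. t=4/3 → T at (16/3,4); v=(2,-3)
3. t=4/3 → B at (8,0); v=(2,3)
4. t=4/3 → T at (32/3,4); v=(2,-3)
5. t=1/6 → R at (11,7/2); v=(-2,-3)
6. t=7/6 → B at (26/3,0); v=(-2,3)
7. t=4/3 → T at (6,4); v=(-2,-3)

Final position: (6,4)
Wall sequence: BTBTRBT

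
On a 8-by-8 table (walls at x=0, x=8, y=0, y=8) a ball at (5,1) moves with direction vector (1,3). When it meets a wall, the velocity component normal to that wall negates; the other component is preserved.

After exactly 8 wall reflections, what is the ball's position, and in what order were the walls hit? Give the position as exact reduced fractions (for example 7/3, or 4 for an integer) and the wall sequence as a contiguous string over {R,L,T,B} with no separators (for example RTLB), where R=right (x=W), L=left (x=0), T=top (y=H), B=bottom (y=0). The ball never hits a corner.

1. t=7/3 → T at (22/3,8); v=(1,-3)
2. t=2/3 → R at (8,6); v=(-1,-3)
3. t=2 → B at (6,0); v=(-1,3)
4. t=8/3 → T at (10/3,8); v=(-1,-3)
5. t=8/3 → B at (2/3,0); v=(-1,3)
6. t=2/3 → L at (0,2); v=(1,3)
7. t=2 → T at (2,8); v=(1,-3)
8. t=8/3 → B at (14/3,0); v=(1,3)

Final position: (14/3,0)
Wall sequence: TRBTBLTB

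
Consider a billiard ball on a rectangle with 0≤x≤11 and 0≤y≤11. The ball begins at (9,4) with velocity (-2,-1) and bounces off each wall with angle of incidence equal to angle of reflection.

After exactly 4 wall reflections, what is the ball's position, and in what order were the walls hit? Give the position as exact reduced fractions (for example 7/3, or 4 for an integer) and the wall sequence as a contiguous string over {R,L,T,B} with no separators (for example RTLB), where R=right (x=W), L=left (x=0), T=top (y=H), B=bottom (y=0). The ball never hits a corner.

Final position: (1,11)
Wall sequence: BLRT

1. t=4 → B at (1,0); v=(-2,1)
2. t=1/2 → L at (0,1/2); v=(2,1)
3. t=11/2 → R at (11,6); v=(-2,1)
4. t=5 → T at (1,11); v=(-2,-1)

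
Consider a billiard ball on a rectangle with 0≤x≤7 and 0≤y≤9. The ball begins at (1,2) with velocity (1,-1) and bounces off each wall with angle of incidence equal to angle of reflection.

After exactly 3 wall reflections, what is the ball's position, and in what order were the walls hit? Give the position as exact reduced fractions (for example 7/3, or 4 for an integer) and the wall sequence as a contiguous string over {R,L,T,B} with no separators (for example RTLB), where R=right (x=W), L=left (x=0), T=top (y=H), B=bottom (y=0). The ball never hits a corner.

1. t=2 → B at (3,0); v=(1,1)
2. t=4 → R at (7,4); v=(-1,1)
3. t=5 → T at (2,9); v=(-1,-1)

Final position: (2,9)
Wall sequence: BRT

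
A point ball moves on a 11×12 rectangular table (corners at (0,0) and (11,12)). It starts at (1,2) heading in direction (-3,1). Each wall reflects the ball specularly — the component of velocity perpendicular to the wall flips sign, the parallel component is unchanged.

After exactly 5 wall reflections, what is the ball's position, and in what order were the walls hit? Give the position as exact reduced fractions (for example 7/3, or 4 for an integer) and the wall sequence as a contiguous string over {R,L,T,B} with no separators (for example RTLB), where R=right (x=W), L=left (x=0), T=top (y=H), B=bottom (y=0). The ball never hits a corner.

1. t=1/3 → L at (0,7/3); v=(3,1)
2. t=11/3 → R at (11,6); v=(-3,1)
3. t=11/3 → L at (0,29/3); v=(3,1)
4. t=7/3 → T at (7,12); v=(3,-1)
5. t=4/3 → R at (11,32/3); v=(-3,-1)

Final position: (11,32/3)
Wall sequence: LRLTR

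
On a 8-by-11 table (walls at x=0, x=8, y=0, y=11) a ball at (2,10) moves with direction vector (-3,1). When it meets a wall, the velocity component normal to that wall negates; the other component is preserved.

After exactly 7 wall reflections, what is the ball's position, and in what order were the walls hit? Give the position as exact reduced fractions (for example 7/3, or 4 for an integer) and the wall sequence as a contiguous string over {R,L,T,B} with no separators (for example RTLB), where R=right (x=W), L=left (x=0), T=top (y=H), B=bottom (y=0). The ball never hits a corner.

Final position: (2,0)
Wall sequence: LTRLRLB

1. t=2/3 → L at (0,32/3); v=(3,1)
2. t=1/3 → T at (1,11); v=(3,-1)
3. t=7/3 → R at (8,26/3); v=(-3,-1)
4. t=8/3 → L at (0,6); v=(3,-1)
5. t=8/3 → R at (8,10/3); v=(-3,-1)
6. t=8/3 → L at (0,2/3); v=(3,-1)
7. t=2/3 → B at (2,0); v=(3,1)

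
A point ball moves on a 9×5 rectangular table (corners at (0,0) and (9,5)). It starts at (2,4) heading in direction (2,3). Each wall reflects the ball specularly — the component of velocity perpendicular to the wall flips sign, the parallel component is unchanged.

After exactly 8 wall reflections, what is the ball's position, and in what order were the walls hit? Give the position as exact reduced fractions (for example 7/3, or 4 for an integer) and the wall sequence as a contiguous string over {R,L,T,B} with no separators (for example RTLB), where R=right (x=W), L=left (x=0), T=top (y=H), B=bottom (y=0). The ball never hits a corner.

1. t=1/3 → T at (8/3,5); v=(2,-3)
2. t=5/3 → B at (6,0); v=(2,3)
3. t=3/2 → R at (9,9/2); v=(-2,3)
4. t=1/6 → T at (26/3,5); v=(-2,-3)
5. t=5/3 → B at (16/3,0); v=(-2,3)
6. t=5/3 → T at (2,5); v=(-2,-3)
7. t=1 → L at (0,2); v=(2,-3)
8. t=2/3 → B at (4/3,0); v=(2,3)

Final position: (4/3,0)
Wall sequence: TBRTBTLB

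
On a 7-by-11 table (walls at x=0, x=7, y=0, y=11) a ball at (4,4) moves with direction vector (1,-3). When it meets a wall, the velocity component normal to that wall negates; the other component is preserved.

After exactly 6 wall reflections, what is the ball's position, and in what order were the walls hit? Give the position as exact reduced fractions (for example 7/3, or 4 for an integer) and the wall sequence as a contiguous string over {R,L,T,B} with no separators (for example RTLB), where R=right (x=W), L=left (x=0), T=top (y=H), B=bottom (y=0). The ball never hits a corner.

1. t=4/3 → B at (16/3,0); v=(1,3)
2. t=5/3 → R at (7,5); v=(-1,3)
3. t=2 → T at (5,11); v=(-1,-3)
4. t=11/3 → B at (4/3,0); v=(-1,3)
5. t=4/3 → L at (0,4); v=(1,3)
6. t=7/3 → T at (7/3,11); v=(1,-3)

Final position: (7/3,11)
Wall sequence: BRTBLT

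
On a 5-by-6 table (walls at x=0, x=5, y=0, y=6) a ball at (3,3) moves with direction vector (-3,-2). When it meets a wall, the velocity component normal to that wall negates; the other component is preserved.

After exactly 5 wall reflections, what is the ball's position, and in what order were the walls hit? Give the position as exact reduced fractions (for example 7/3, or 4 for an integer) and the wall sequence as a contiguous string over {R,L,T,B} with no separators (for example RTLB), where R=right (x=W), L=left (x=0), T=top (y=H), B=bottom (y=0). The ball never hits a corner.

Final position: (1/2,6)
Wall sequence: LBRLT

1. t=1 → L at (0,1); v=(3,-2)
2. t=1/2 → B at (3/2,0); v=(3,2)
3. t=7/6 → R at (5,7/3); v=(-3,2)
4. t=5/3 → L at (0,17/3); v=(3,2)
5. t=1/6 → T at (1/2,6); v=(3,-2)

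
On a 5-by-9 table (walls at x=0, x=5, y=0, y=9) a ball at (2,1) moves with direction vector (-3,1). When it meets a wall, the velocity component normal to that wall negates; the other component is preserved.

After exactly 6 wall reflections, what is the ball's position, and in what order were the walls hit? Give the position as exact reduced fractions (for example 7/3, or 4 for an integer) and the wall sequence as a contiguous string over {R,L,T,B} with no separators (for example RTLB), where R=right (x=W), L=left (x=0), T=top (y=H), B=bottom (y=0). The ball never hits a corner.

1. t=2/3 → L at (0,5/3); v=(3,1)
2. t=5/3 → R at (5,10/3); v=(-3,1)
3. t=5/3 → L at (0,5); v=(3,1)
4. t=5/3 → R at (5,20/3); v=(-3,1)
5. t=5/3 → L at (0,25/3); v=(3,1)
6. t=2/3 → T at (2,9); v=(3,-1)

Final position: (2,9)
Wall sequence: LRLRLT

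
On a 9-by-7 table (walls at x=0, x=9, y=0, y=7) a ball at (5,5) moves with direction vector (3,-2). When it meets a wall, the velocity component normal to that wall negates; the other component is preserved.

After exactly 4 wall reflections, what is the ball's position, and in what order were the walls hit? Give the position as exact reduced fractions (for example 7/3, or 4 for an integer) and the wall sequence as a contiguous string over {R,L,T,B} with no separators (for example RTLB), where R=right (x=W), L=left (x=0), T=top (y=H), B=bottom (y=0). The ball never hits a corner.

1. t=4/3 → R at (9,7/3); v=(-3,-2)
2. t=7/6 → B at (11/2,0); v=(-3,2)
3. t=11/6 → L at (0,11/3); v=(3,2)
4. t=5/3 → T at (5,7); v=(3,-2)

Final position: (5,7)
Wall sequence: RBLT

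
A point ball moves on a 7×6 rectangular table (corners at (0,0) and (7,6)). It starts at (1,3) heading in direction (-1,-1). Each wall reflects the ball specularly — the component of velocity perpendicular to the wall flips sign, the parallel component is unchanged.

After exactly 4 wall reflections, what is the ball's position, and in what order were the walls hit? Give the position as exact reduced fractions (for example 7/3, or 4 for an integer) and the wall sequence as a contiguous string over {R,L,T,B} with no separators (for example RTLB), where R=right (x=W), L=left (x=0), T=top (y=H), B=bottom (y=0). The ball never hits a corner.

Final position: (6,6)
Wall sequence: LBRT

1. t=1 → L at (0,2); v=(1,-1)
2. t=2 → B at (2,0); v=(1,1)
3. t=5 → R at (7,5); v=(-1,1)
4. t=1 → T at (6,6); v=(-1,-1)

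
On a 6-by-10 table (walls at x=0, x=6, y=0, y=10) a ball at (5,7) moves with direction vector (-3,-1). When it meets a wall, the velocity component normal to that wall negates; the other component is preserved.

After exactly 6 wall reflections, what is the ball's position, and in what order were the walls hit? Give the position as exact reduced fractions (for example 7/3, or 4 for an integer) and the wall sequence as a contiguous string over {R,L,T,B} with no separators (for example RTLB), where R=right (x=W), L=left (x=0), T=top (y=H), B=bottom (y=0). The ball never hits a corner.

Final position: (0,8/3)
Wall sequence: LRLBRL

1. t=5/3 → L at (0,16/3); v=(3,-1)
2. t=2 → R at (6,10/3); v=(-3,-1)
3. t=2 → L at (0,4/3); v=(3,-1)
4. t=4/3 → B at (4,0); v=(3,1)
5. t=2/3 → R at (6,2/3); v=(-3,1)
6. t=2 → L at (0,8/3); v=(3,1)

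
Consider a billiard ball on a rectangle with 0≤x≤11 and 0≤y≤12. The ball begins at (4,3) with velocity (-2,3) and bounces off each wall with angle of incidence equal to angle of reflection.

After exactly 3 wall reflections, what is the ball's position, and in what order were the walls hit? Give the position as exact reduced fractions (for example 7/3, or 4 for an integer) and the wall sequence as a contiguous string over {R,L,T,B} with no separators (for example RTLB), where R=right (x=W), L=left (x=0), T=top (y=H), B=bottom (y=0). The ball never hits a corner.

Final position: (10,0)
Wall sequence: LTB

1. t=2 → L at (0,9); v=(2,3)
2. t=1 → T at (2,12); v=(2,-3)
3. t=4 → B at (10,0); v=(2,3)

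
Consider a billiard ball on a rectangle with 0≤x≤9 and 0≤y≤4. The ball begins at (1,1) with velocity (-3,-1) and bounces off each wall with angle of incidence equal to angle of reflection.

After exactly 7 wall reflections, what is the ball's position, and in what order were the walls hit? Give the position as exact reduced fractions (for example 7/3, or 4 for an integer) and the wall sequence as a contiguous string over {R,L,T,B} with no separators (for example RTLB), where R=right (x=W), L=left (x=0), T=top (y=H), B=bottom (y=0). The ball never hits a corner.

Final position: (9,1/3)
Wall sequence: LBRTLBR

1. t=1/3 → L at (0,2/3); v=(3,-1)
2. t=2/3 → B at (2,0); v=(3,1)
3. t=7/3 → R at (9,7/3); v=(-3,1)
4. t=5/3 → T at (4,4); v=(-3,-1)
5. t=4/3 → L at (0,8/3); v=(3,-1)
6. t=8/3 → B at (8,0); v=(3,1)
7. t=1/3 → R at (9,1/3); v=(-3,1)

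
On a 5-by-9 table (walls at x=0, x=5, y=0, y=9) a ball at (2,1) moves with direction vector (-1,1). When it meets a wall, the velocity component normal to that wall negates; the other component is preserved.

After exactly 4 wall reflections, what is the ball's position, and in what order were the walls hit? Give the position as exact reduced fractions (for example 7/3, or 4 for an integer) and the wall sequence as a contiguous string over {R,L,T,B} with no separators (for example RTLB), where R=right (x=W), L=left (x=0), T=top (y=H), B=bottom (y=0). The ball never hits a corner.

Final position: (0,5)
Wall sequence: LRTL

1. t=2 → L at (0,3); v=(1,1)
2. t=5 → R at (5,8); v=(-1,1)
3. t=1 → T at (4,9); v=(-1,-1)
4. t=4 → L at (0,5); v=(1,-1)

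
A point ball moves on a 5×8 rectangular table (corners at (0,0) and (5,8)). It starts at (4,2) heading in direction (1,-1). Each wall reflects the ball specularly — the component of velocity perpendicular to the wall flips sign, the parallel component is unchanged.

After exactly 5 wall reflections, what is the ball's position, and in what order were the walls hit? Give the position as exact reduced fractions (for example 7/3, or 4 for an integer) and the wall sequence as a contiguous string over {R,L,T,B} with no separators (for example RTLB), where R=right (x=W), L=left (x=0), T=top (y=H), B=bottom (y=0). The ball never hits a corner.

1. t=1 → R at (5,1); v=(-1,-1)
2. t=1 → B at (4,0); v=(-1,1)
3. t=4 → L at (0,4); v=(1,1)
4. t=4 → T at (4,8); v=(1,-1)
5. t=1 → R at (5,7); v=(-1,-1)

Final position: (5,7)
Wall sequence: RBLTR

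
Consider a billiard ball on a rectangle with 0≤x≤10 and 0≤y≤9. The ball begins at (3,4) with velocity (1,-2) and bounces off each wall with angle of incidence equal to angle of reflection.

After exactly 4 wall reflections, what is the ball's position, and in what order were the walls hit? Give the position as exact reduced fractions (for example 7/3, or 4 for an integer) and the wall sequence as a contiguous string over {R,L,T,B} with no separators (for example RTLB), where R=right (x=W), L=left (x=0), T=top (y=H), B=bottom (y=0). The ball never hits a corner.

Final position: (6,0)
Wall sequence: BTRB

1. t=2 → B at (5,0); v=(1,2)
2. t=9/2 → T at (19/2,9); v=(1,-2)
3. t=1/2 → R at (10,8); v=(-1,-2)
4. t=4 → B at (6,0); v=(-1,2)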